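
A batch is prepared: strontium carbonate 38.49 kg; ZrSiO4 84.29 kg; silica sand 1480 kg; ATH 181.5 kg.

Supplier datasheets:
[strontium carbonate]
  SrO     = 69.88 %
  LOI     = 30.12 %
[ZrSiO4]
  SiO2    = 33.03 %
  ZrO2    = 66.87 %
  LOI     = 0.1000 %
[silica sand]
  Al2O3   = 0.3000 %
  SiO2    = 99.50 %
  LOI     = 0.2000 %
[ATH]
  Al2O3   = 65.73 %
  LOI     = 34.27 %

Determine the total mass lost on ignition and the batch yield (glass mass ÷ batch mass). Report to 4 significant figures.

The intermediate values appear, rounded to four significant figures, between the steps — all internal work holds full precision end to end — every reported result is rounded only once; the derived quantities, which include the four compositions, glass mass, totals, yield, ignition loss, are recomputed at full precision, precisely as stated by the problem or the answer, using the weight values on 1707 kg of glass.
Each material's LOI contribution:
  strontium carbonate: 38.49 × 0.3012 = 11.59 kg
  ZrSiO4: 84.29 × 0.001000 = 0.08429 kg
  silica sand: 1480 × 0.002000 = 2.960 kg
  ATH: 181.5 × 0.3427 = 62.20 kg
Total LOI = 76.84 kg
Glass = batch − LOI = 1784 − 76.84 = 1707 kg

LOI loss = 76.84 kg; glass = 1707 kg; yield = 95.69%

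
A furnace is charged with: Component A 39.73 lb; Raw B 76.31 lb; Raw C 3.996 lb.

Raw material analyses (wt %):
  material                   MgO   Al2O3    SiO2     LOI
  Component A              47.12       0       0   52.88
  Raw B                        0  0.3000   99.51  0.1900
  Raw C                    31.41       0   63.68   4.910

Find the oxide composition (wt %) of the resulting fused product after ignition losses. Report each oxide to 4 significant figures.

All internal work maintains full precision in all steps; working values are shown rounded off to 4 significant figures alongside each step — every reported number takes exactly one rounding. The derived quantities are re-derived in full float precision (totals, the three compositions, LOI, the yield, net glass mass) from the batch weights per 98.69 lb of glass as they appear in problem or answer.
Delivered oxide masses:
  MgO: 39.73·0.4712 + 3.996·0.3141 = 19.98 lb
  Al2O3: 76.31·0.003000 = 0.2289 lb
  SiO2: 76.31·0.9951 + 3.996·0.6368 = 78.48 lb
LOI: 39.73·0.5288 + 76.31·0.001900 + 3.996·0.04910 = 21.35 lb
Glass = total batch minus LOI = 120.0 − 21.35 = 98.69 lb (equal to the oxide-mass sum)
wt % = 100 × oxide mass / glass mass

Glass mass = 98.69 lb (batch 120.0 − LOI 21.35).
Composition: MgO 20.24%, Al2O3 0.2320%, SiO2 79.53%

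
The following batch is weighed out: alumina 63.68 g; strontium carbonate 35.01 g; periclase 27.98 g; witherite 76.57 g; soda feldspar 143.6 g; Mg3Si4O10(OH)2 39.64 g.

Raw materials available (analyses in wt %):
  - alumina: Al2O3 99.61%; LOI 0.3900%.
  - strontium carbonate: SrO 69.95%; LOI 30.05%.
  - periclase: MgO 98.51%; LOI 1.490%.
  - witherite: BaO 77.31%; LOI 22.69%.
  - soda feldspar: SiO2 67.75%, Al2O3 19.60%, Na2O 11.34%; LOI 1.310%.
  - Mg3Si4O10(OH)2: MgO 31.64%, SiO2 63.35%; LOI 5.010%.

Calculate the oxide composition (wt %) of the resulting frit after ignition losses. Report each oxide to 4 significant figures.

The whole derivation runs at full precision at all times. Values along the way are displayed, with 4-significant-digit rounding, across the worked steps. Exactly one rounding goes into every reported result. All derived quantities are carried at exact precision (glass mass, totals, yield, the six compositions, ignition loss) from the weighed amounts per 354.1 g of glass, exactly as printed in the question or the answer.
Delivered oxide masses:
  MgO: 27.98·0.9851 + 39.64·0.3164 = 40.11 g
  BaO: 76.57·0.7731 = 59.20 g
  SiO2: 143.6·0.6775 + 39.64·0.6335 = 122.4 g
  SrO: 35.01·0.6995 = 24.49 g
  Al2O3: 63.68·0.9961 + 143.6·0.1960 = 91.58 g
  Na2O: 143.6·0.1134 = 16.28 g
LOI: 63.68·0.003900 + 35.01·0.3005 + 27.98·0.01490 + 76.57·0.2269 + 143.6·0.01310 + 39.64·0.05010 = 32.43 g
batch − LOI leaves glass = 386.5 − 32.43 = 354.1 g (equal to the oxide-mass sum)
wt % = oxide mass / glass mass × 100

Glass mass = 354.1 g (batch 386.5 − LOI 32.43).
Composition: MgO 11.33%, BaO 16.72%, SiO2 34.57%, SrO 6.917%, Al2O3 25.87%, Na2O 4.599%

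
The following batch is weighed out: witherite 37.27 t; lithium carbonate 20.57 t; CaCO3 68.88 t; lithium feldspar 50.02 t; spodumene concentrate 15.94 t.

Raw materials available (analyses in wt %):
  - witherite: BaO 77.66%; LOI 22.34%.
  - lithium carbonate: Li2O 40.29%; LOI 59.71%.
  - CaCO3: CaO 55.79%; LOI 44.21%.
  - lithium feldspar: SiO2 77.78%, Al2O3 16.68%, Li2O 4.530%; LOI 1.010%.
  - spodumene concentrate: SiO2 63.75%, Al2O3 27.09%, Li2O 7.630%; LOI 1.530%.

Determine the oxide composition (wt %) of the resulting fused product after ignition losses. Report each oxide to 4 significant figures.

Exact precision is carried in all steps; working values are shown (rounded to four significant digits) across the worked steps — each reported figure takes exactly one rounding; derived quantities (yield, glass mass, totals, the five compositions, ignition loss) are recomputed from the weighed amounts at 140.9 t of glass in full float precision, precisely as stated by the question or the answer.
Per-oxide mass from batch:
  SiO2: 50.02·0.7778 + 15.94·0.6375 = 49.07 t
  BaO: 37.27·0.7766 = 28.94 t
  CaO: 68.88·0.5579 = 38.43 t
  Al2O3: 50.02·0.1668 + 15.94·0.2709 = 12.66 t
  Li2O: 20.57·0.4029 + 50.02·0.04530 + 15.94·0.07630 = 11.77 t
LOI: 37.27·0.2234 + 20.57·0.5971 + 68.88·0.4421 + 50.02·0.01010 + 15.94·0.01530 = 51.81 t
Glass mass = batch − LOI = 192.7 − 51.81 = 140.9 t (= Σ oxide masses)
percent by weight: oxide/glass ×100

Glass mass = 140.9 t (batch 192.7 − LOI 51.81).
Composition: SiO2 34.83%, BaO 20.55%, CaO 27.28%, Al2O3 8.988%, Li2O 8.355%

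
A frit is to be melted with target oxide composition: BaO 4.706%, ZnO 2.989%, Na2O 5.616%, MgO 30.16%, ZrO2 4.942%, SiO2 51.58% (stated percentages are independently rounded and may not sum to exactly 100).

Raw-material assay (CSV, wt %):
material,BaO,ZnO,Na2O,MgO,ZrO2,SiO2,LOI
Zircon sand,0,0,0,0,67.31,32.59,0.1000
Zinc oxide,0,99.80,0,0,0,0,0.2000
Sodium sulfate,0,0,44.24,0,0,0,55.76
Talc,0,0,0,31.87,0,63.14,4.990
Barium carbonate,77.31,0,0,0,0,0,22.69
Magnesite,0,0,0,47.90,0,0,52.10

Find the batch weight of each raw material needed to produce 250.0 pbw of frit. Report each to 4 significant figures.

Batch per 250.0 pbw frit:
  Zircon sand: 18.36 pbw
  Zinc oxide: 7.487 pbw
  Sodium sulfate: 31.74 pbw
  Talc: 194.8 pbw
  Barium carbonate: 15.22 pbw
  Magnesite: 27.83 pbw
Total batch = 295.4 pbw; LOI loss = 45.40 pbw; yield = 84.63%

Intermediates are printed, rounded to 4 significant digits, alongside each step. Every computation carries full precision throughout; each reported result includes exactly one rounding. The derived quantities, which include glass mass, ignition loss, the totals, the six compositions, the yield, are carried at exact precision, exactly as shown in the question or the answer, using the weight values at 250.0 pbw of glass.
Oxide mass targets, per 250.0 pbw frit:
  BaO: 4.706% × 250.0 = 11.76 pbw
  ZnO: 2.989% × 250.0 = 7.472 pbw
  Na2O: 5.616% × 250.0 = 14.04 pbw
  MgO: 30.16% × 250.0 = 75.40 pbw
  ZrO2: 4.942% × 250.0 = 12.36 pbw
  SiO2: 51.58% × 250.0 = 129.0 pbw
Mass-balance tally per oxide per the reported batch figures, on the stated basis (sums match the target masses within answer rounding):
  BaO: 15.22·0.7731 = 11.77 pbw (target 11.76 pbw)
  ZnO: 7.487·0.9980 = 7.472 pbw (target 7.472 pbw)
  Na2O: 31.74·0.4424 = 14.04 pbw (target 14.04 pbw)
  MgO: 194.8·0.3187 + 27.83·0.4790 = 75.41 pbw (target 75.40 pbw)
  ZrO2: 18.36·0.6731 = 12.36 pbw (target 12.36 pbw)
  SiO2: 18.36·0.3259 + 194.8·0.6314 = 129.0 pbw (target 129.0 pbw)
Mass balance on the glass: net batch after ignition = 250.0 pbw (targets for the oxides total 250.0 pbw; against the stated basis, 250.0 pbw — differing by rounding only).
Batch grand total — Σ batch = 295.4 pbw; LOI loss = Σ batch·LOI = 45.40 pbw; as yield: glass ÷ batch → 84.63%.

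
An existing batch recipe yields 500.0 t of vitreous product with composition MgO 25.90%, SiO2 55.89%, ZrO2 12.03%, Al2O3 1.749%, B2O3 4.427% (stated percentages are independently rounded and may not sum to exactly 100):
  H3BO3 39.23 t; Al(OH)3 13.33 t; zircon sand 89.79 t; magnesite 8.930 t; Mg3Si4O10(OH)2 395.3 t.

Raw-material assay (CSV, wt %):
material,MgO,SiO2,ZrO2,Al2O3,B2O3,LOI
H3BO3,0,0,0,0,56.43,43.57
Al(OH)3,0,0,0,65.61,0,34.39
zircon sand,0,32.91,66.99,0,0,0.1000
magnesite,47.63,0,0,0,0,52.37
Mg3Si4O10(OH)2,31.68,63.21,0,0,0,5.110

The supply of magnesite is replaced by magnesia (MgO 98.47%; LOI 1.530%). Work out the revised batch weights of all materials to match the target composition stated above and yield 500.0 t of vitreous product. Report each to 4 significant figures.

Revised batch per 500.0 t vitreous product:
  H3BO3: 39.23 t
  Al(OH)3: 13.33 t
  zircon sand: 89.79 t
  magnesia: 4.319 t
  Mg3Si4O10(OH)2: 395.3 t
Total batch = 542.0 t; LOI loss = 42.03 t

The whole derivation maintains exact precision through every step — intermediates are displayed rounded to 4 significant figures alongside each step. Every reported value undergoes a single rounding — the derived quantities, which include the five compositions, the totals, the yield, glass mass, ignition loss, are rebuilt at full float precision, as set out in the problem or the answer, starting from the weights for 500.0 t of glass.
Oxide mass targets, per 500.0 t vitreous product:
  MgO: 25.90% × 500.0 = 129.5 t
  SiO2: 55.89% × 500.0 = 279.4 t
  ZrO2: 12.03% × 500.0 = 60.15 t
  Al2O3: 1.749% × 500.0 = 8.745 t
  B2O3: 4.427% × 500.0 = 22.14 t
Oxide-by-oxide audit per the reported batch figures, for the quoted basis mass (each sum matches its target mass within answer rounding):
  MgO: 4.319·0.9847 + 395.3·0.3168 = 129.5 t (target 129.5 t)
  SiO2: 89.79·0.3291 + 395.3·0.6321 = 279.4 t (target 279.4 t)
  ZrO2: 89.79·0.6699 = 60.15 t (target 60.15 t)
  Al2O3: 13.33·0.6561 = 8.746 t (target 8.745 t)
  B2O3: 39.23·0.5643 = 22.14 t (target 22.14 t)
Mass balance on the glass: total batch − LOI = 499.9 t (the Σ of target masses is 500.0 t; the stated basis being 500.0 t — rounding explains the deltas).
Batch total: Σ batch = 542.0 t; LOI loss = Σ batch·LOI = 42.03 t; yield: glass divided by total = 92.24%.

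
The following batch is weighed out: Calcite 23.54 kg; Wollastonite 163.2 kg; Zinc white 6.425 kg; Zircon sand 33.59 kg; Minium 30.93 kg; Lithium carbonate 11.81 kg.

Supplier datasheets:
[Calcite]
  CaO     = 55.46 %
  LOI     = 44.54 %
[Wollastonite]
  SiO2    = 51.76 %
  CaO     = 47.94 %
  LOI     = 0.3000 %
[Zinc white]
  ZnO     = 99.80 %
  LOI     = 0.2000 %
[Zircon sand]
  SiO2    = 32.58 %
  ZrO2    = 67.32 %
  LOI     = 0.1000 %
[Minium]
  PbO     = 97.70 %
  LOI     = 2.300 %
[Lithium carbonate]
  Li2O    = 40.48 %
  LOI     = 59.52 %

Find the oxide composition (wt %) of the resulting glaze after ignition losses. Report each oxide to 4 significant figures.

Glass mass = 250.7 kg (batch 269.5 − LOI 18.76).
Composition: Li2O 1.907%, SiO2 38.05%, ZnO 2.557%, CaO 36.41%, PbO 12.05%, ZrO2 9.019%

Working values are printed (rounded to four significant digits) across the worked steps — every computation keeps full precision in every operation; a single rounding yields every reported number. All derived quantities (the yield, ignition loss, the six compositions, totals, glass mass) are rebuilt at exact precision starting from the weights at 250.7 kg of glass, as quoted within question or answer.
Delivered oxide masses:
  Li2O: 11.81·0.4048 = 4.781 kg
  SiO2: 163.2·0.5176 + 33.59·0.3258 = 95.42 kg
  ZnO: 6.425·0.9980 = 6.412 kg
  CaO: 23.54·0.5546 + 163.2·0.4794 = 91.29 kg
  PbO: 30.93·0.9770 = 30.22 kg
  ZrO2: 33.59·0.6732 = 22.61 kg
LOI: 23.54·0.4454 + 163.2·0.003000 + 6.425·0.002000 + 33.59·0.001000 + 30.93·0.02300 + 11.81·0.5952 = 18.76 kg
Net of LOI, the glass mass = 269.5 − 18.76 = 250.7 kg (consistent with Σ oxide mass)
each oxide over glass, ×100, is wt %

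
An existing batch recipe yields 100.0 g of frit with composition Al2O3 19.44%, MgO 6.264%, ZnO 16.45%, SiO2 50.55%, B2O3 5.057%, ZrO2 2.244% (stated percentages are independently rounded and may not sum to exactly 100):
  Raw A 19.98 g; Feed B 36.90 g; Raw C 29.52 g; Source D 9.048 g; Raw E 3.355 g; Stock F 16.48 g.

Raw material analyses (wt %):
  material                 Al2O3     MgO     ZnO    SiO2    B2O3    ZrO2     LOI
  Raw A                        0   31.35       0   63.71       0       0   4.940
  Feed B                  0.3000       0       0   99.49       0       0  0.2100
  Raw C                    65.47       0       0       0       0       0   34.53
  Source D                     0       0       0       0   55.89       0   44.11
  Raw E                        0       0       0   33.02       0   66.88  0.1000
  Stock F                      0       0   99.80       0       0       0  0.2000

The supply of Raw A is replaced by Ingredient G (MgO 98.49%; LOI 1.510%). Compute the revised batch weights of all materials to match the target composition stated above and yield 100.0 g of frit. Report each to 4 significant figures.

Revised batch per 100.0 g frit:
  Ingredient G: 6.360 g
  Feed B: 49.70 g
  Raw C: 29.47 g
  Source D: 9.048 g
  Raw E: 3.355 g
  Stock F: 16.48 g
Total batch = 114.4 g; LOI loss = 14.40 g

Each numeric step holds full float precision from first step to last; in-progress results are printed (rounded to 4 significant figures) at each printed step — each reported number carries a single rounding — the derived quantities are carried from the weighed amounts per 100.0 g of glass in full precision (glass mass, the totals, the yield, the six compositions, ignition loss), as written in problem or answer.
Target oxide masses per 100.0 g frit:
  Al2O3: 19.44% × 100.0 = 19.44 g
  MgO: 6.264% × 100.0 = 6.264 g
  ZnO: 16.45% × 100.0 = 16.45 g
  SiO2: 50.55% × 100.0 = 50.55 g
  B2O3: 5.057% × 100.0 = 5.057 g
  ZrO2: 2.244% × 100.0 = 2.244 g
Per-oxide balance check working from each reported weight, at the basis given (oxide sums agree with the targets up to rounding of the answer):
  Al2O3: 49.70·0.003000 + 29.47·0.6547 = 19.44 g (target 19.44 g)
  MgO: 6.360·0.9849 = 6.264 g (target 6.264 g)
  ZnO: 16.48·0.9980 = 16.45 g (target 16.45 g)
  SiO2: 49.70·0.9949 + 3.355·0.3302 = 50.55 g (target 50.55 g)
  B2O3: 9.048·0.5589 = 5.057 g (target 5.057 g)
  ZrO2: 3.355·0.6688 = 2.244 g (target 2.244 g)
Glass-mass sanity pass: Σ batch − LOI loss = 100.0 g (targets for the oxides total 100.0 g; stated basis 100.0 g — a pure rounding effect).
Batch grand total — Σ batch = 114.4 g; LOI loss = Σ batch·LOI = 14.40 g; as yield: glass ÷ batch → 87.41%.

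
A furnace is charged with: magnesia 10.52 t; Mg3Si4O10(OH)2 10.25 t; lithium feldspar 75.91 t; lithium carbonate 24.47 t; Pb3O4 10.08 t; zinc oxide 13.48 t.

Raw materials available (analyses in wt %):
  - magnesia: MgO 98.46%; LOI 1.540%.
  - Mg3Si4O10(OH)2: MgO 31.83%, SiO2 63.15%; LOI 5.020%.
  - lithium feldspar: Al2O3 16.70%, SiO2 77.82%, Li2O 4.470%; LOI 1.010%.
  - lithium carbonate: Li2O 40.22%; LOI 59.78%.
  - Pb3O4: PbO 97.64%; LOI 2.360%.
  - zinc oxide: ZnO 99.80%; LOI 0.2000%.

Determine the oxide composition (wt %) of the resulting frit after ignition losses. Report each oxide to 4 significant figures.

Intermediates are displayed rounded to four significant figures within the worked lines — each numeric step runs at full float precision in all steps — every reported value takes a single rounding. The derived quantities (LOI, yield, net glass mass, the totals, six oxide percentages) are rebuilt from the weighed amounts per 128.4 t of glass in exact precision as given in question or answer.
What the batch supplies per oxide:
  MgO: 10.52·0.9846 + 10.25·0.3183 = 13.62 t
  Al2O3: 75.91·0.1670 = 12.68 t
  SiO2: 10.25·0.6315 + 75.91·0.7782 = 65.55 t
  ZnO: 13.48·0.9980 = 13.45 t
  PbO: 10.08·0.9764 = 9.842 t
  Li2O: 75.91·0.04470 + 24.47·0.4022 = 13.24 t
LOI: 10.52·0.01540 + 10.25·0.05020 + 75.91·0.01010 + 24.47·0.5978 + 10.08·0.02360 + 13.48·0.002000 = 16.34 t
batch − LOI leaves glass = 144.7 − 16.34 = 128.4 t (= Σ oxide masses)
wt % = oxide mass / glass mass × 100

Glass mass = 128.4 t (batch 144.7 − LOI 16.34).
Composition: MgO 10.61%, Al2O3 9.875%, SiO2 51.06%, ZnO 10.48%, PbO 7.667%, Li2O 10.31%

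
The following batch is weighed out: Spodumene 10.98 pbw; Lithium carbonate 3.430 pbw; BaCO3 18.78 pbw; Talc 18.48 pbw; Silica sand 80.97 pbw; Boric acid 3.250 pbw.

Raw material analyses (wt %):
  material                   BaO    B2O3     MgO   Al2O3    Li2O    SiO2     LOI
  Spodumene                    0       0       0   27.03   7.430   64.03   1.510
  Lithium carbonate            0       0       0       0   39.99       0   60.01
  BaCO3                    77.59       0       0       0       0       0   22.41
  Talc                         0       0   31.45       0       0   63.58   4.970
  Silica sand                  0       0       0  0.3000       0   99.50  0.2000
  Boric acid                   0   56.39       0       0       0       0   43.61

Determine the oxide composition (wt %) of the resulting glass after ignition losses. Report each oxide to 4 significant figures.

Values along the way are displayed (rounded to four significant figures) in the working. The whole derivation maintains full float precision end to end — each reported value takes exactly one rounding. The derived quantities are computed in exact precision (totals, net glass mass, the six compositions, LOI, the yield) from the batch weights on 127.0 pbw of glass, as set out in the question or the answer.
Per-oxide mass from batch:
  BaO: 18.78·0.7759 = 14.57 pbw
  B2O3: 3.250·0.5639 = 1.833 pbw
  MgO: 18.48·0.3145 = 5.812 pbw
  Al2O3: 10.98·0.2703 + 80.97·0.003000 = 3.211 pbw
  Li2O: 10.98·0.07430 + 3.430·0.3999 = 2.187 pbw
  SiO2: 10.98·0.6403 + 18.48·0.6358 + 80.97·0.9950 = 99.35 pbw
LOI: 10.98·0.01510 + 3.430·0.6001 + 18.78·0.2241 + 18.48·0.04970 + 80.97·0.002000 + 3.250·0.4361 = 8.930 pbw
batch − LOI leaves glass = 135.9 − 8.930 = 127.0 pbw (matching Σ of the oxides)
percent by weight: oxide/glass ×100

Glass mass = 127.0 pbw (batch 135.9 − LOI 8.930).
Composition: BaO 11.48%, B2O3 1.444%, MgO 4.578%, Al2O3 2.529%, Li2O 1.723%, SiO2 78.25%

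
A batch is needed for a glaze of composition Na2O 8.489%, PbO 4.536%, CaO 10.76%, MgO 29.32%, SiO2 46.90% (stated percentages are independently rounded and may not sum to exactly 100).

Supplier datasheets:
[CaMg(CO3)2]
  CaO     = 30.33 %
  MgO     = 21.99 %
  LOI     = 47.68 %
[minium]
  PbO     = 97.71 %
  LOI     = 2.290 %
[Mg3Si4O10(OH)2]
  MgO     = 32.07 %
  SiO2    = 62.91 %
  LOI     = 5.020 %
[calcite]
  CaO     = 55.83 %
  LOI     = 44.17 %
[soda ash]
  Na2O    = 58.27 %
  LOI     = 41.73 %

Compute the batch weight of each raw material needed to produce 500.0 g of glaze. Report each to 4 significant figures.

The whole derivation carries full float precision in all steps. The intermediate values are printed with 4-significant-figure rounding between the steps — a single rounding finalizes each reported number. The derived quantities, which include net glass mass, five oxide percentages, ignition loss, the totals, yield, are re-derived in full precision, exactly as shown in question or answer, from the weighed amounts at 500.0 g of glass.
The oxide mass targets at 500.0 g glaze:
  Na2O: 8.489% × 500.0 = 42.44 g
  PbO: 4.536% × 500.0 = 22.68 g
  CaO: 10.76% × 500.0 = 53.80 g
  MgO: 29.32% × 500.0 = 146.6 g
  SiO2: 46.90% × 500.0 = 234.5 g
Verifying the oxide balance using the reported weights, at the basis given (summed amounts equal target values modulo rounding of the values):
  Na2O: 72.84·0.5827 = 42.44 g (target 42.44 g)
  PbO: 23.21·0.9771 = 22.68 g (target 22.68 g)
  CaO: 123.0·0.3033 + 29.52·0.5583 = 53.79 g (target 53.80 g)
  MgO: 123.0·0.2199 + 372.8·0.3207 = 146.6 g (target 146.6 g)
  SiO2: 372.8·0.6291 = 234.5 g (target 234.5 g)
Glass-mass sanity pass: batch Σ − ignition loss = 500.0 g (the targets, summed, come to 500.0 g; the stated basis being 500.0 g — deltas are rounding alone).
Adding the batch up: Σ batch = 621.4 g; loss to ignition Σ batch·LOI = 121.3 g; as yield: glass ÷ batch → 80.47%.

Batch per 500.0 g glaze:
  CaMg(CO3)2: 123.0 g
  minium: 23.21 g
  Mg3Si4O10(OH)2: 372.8 g
  calcite: 29.52 g
  soda ash: 72.84 g
Total batch = 621.4 g; LOI loss = 121.3 g; yield = 80.47%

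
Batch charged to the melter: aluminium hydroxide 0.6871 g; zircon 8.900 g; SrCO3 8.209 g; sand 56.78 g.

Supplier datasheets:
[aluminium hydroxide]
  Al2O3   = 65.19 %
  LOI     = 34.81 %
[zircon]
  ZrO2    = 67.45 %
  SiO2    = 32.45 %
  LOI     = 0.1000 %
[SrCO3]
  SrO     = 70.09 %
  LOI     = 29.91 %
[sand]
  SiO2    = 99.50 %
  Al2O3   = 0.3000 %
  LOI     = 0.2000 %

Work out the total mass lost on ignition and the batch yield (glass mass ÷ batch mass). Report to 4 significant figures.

LOI loss = 2.817 g; glass = 71.76 g; yield = 96.22%

Working values are shown, with 4-significant-figure rounding, across the worked steps; each numeric step maintains full precision at every stage; exactly one rounding lands on every reported result; derived quantities, including net glass mass, LOI, the yield, four oxide percentages, totals, are rebuilt starting from the weights on 71.76 g of glass in full precision exactly as printed in question or answer.
Ignition loss by material:
  aluminium hydroxide: 0.6871 × 0.3481 = 0.2392 g
  zircon: 8.900 × 0.001000 = 0.008900 g
  SrCO3: 8.209 × 0.2991 = 2.455 g
  sand: 56.78 × 0.002000 = 0.1136 g
Total LOI = 2.817 g
Glass = batch − LOI = 74.58 − 2.817 = 71.76 g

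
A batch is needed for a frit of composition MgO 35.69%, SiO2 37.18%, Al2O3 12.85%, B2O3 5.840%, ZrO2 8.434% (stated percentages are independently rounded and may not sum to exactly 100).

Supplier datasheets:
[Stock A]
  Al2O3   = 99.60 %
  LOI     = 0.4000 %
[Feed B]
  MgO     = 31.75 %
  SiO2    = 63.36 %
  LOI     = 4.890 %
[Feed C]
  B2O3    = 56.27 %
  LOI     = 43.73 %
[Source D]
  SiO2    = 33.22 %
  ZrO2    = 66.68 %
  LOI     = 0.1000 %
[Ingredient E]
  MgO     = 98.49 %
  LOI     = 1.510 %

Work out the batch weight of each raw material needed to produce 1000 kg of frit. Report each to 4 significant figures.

Batch per 1000 kg frit:
  Stock A: 129.0 kg
  Feed B: 520.5 kg
  Feed C: 103.8 kg
  Source D: 126.5 kg
  Ingredient E: 194.6 kg
Total batch = 1074 kg; LOI loss = 74.43 kg; yield = 93.07%

Values along the way appear rounded off to 4 significant digits within the worked lines; each numeric step holds full precision from start to finish — a single rounding completes every reported value — all derived quantities are re-derived from the weighed amounts per 1000 kg of glass at exact precision (totals, LOI, net glass mass, yield, the five compositions) as given in either problem or answer.
Target oxide masses per 1000 kg frit:
  MgO: 35.69% × 1000 = 356.9 kg
  SiO2: 37.18% × 1000 = 371.8 kg
  Al2O3: 12.85% × 1000 = 128.5 kg
  B2O3: 5.840% × 1000 = 58.40 kg
  ZrO2: 8.434% × 1000 = 84.34 kg
Oxide-by-oxide audit per the reported batch figures, under the basis named above (each sum matches its target mass up to rounding of the answer):
  MgO: 520.5·0.3175 + 194.6·0.9849 = 356.9 kg (target 356.9 kg)
  SiO2: 520.5·0.6336 + 126.5·0.3322 = 371.8 kg (target 371.8 kg)
  Al2O3: 129.0·0.9960 = 128.5 kg (target 128.5 kg)
  B2O3: 103.8·0.5627 = 58.41 kg (target 58.40 kg)
  ZrO2: 126.5·0.6668 = 84.35 kg (target 84.34 kg)
The glass-mass cross-check: whole batch net of LOI = 1000 kg (targets for the oxides total 999.9 kg; the stated basis being 1000 kg — rounding explains the deltas).
Total batch = Σ batch = 1074 kg; ignition loss, Σ(batch × LOI) = 74.43 kg; yield, glass over the total, = 93.07%.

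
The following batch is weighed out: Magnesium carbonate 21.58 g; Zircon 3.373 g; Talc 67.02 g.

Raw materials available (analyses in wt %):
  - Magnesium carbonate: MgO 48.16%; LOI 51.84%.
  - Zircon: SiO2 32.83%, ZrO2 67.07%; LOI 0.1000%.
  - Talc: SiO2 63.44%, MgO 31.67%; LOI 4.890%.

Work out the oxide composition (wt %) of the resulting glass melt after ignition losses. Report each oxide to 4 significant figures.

Full precision is kept from first step to last; in-progress results are displayed (rounded to four significant figures) in the printout; every reported value is rounded only once — all derived quantities are carried in full float precision (yield, net glass mass, the three compositions, ignition loss, totals) starting from the weights at 77.51 g of glass, exactly as shown in problem or answer.
Delivered oxide masses:
  SiO2: 3.373·0.3283 + 67.02·0.6344 = 43.62 g
  MgO: 21.58·0.4816 + 67.02·0.3167 = 31.62 g
  ZrO2: 3.373·0.6707 = 2.262 g
LOI: 21.58·0.5184 + 3.373·0.001000 + 67.02·0.04890 = 14.47 g
Glass = total batch minus LOI = 91.97 − 14.47 = 77.51 g (the oxide masses sum to this)
wt % = 100 × oxide mass / glass mass

Glass mass = 77.51 g (batch 91.97 − LOI 14.47).
Composition: SiO2 56.29%, MgO 40.79%, ZrO2 2.919%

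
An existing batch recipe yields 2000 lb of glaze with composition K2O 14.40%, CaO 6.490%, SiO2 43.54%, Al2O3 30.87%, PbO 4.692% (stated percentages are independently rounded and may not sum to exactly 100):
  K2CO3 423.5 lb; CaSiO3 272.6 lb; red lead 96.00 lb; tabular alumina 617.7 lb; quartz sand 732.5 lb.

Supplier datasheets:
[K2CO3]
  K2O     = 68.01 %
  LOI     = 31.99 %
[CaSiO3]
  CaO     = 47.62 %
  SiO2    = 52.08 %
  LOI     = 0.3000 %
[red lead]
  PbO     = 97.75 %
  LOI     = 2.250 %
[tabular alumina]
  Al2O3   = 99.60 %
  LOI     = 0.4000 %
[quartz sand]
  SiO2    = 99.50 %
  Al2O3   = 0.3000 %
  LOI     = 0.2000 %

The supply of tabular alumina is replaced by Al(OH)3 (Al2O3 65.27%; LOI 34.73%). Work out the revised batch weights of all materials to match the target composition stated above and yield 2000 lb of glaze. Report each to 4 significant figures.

Revised batch per 2000 lb glaze:
  K2CO3: 423.5 lb
  CaSiO3: 272.6 lb
  red lead: 96.00 lb
  Al(OH)3: 942.6 lb
  quartz sand: 732.5 lb
Total batch = 2467 lb; LOI loss = 467.3 lb

Intermediates are shown (rounded to four significant digits) across the worked steps; the working math carries full float precision all the way through — each reported number is rounded a single time; the derived quantities are recomputed from the batch weights for 2000 lb of glass at full float precision (the five compositions, the yield, net glass mass, LOI, the totals), as given in either problem or answer.
The oxide mass targets at 2000 lb glaze:
  K2O: 14.40% × 2000 = 288.0 lb
  CaO: 6.490% × 2000 = 129.8 lb
  SiO2: 43.54% × 2000 = 870.8 lb
  Al2O3: 30.87% × 2000 = 617.4 lb
  PbO: 4.692% × 2000 = 93.84 lb
Sums-versus-targets review applying the batch weights above, versus the basis set out (summed amounts equal target values net of answer rounding effects):
  K2O: 423.5·0.6801 = 288.0 lb (target 288.0 lb)
  CaO: 272.6·0.4762 = 129.8 lb (target 129.8 lb)
  SiO2: 272.6·0.5208 + 732.5·0.9950 = 870.8 lb (target 870.8 lb)
  Al2O3: 942.6·0.6527 + 732.5·0.003000 = 617.4 lb (target 617.4 lb)
  PbO: 96.00·0.9775 = 93.84 lb (target 93.84 lb)
Auditing the glass mass value: total batch − LOI = 2000 lb (oxide target masses add up to 2000 lb; versus the stated basis of 2000 lb — rounding explains the deltas).
Adding the batch up: Σ batch = 2467 lb; LOI removed, Σ of batch·LOI: 467.3 lb; yield = glass ÷ total batch = 81.06%.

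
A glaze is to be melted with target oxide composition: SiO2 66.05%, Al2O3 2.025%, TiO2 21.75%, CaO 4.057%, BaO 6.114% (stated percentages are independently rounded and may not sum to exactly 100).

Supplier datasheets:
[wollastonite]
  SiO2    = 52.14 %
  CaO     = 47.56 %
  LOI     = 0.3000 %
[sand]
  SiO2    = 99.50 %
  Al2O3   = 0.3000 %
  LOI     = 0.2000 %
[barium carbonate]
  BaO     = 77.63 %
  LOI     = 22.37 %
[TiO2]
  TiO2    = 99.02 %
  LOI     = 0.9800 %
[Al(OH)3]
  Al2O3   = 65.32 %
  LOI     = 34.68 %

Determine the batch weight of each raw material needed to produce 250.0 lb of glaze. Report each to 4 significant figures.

Batch per 250.0 lb glaze:
  wollastonite: 21.33 lb
  sand: 154.8 lb
  barium carbonate: 19.69 lb
  TiO2: 54.91 lb
  Al(OH)3: 7.039 lb
Total batch = 257.8 lb; LOI loss = 7.757 lb; yield = 96.99%

Full precision is held all the way through — the intermediate values are shown, rounded to four significant digits, between the steps. Exactly one rounding is applied to each reported value; all derived quantities, which include LOI, the five compositions, the totals, glass mass, the yield, are re-derived in full float precision, as quoted within problem or answer, from the weighed amounts at 250.0 lb of glass.
Target masses of each oxide per 250.0 lb glaze:
  SiO2: 66.05% × 250.0 = 165.1 lb
  Al2O3: 2.025% × 250.0 = 5.062 lb
  TiO2: 21.75% × 250.0 = 54.38 lb
  CaO: 4.057% × 250.0 = 10.14 lb
  BaO: 6.114% × 250.0 = 15.28 lb
Checking each oxide sum on the weights just shown, for the quoted basis mass (sum by sum, the targets are met within answer rounding):
  SiO2: 21.33·0.5214 + 154.8·0.9950 = 165.1 lb (target 165.1 lb)
  Al2O3: 154.8·0.003000 + 7.039·0.6532 = 5.062 lb (target 5.062 lb)
  TiO2: 54.91·0.9902 = 54.37 lb (target 54.38 lb)
  CaO: 21.33·0.4756 = 10.14 lb (target 10.14 lb)
  BaO: 19.69·0.7763 = 15.29 lb (target 15.28 lb)
Glass-mass sanity pass: total charge less LOI = 250.0 lb (the Σ of target masses is 250.0 lb; versus the stated basis of 250.0 lb — gaps are rounding artifacts).
Summing the batch: Σ batch = 257.8 lb; the LOI term Σ batch·LOI equals 7.757 lb; glass ÷ batch gives a yield of 96.99%.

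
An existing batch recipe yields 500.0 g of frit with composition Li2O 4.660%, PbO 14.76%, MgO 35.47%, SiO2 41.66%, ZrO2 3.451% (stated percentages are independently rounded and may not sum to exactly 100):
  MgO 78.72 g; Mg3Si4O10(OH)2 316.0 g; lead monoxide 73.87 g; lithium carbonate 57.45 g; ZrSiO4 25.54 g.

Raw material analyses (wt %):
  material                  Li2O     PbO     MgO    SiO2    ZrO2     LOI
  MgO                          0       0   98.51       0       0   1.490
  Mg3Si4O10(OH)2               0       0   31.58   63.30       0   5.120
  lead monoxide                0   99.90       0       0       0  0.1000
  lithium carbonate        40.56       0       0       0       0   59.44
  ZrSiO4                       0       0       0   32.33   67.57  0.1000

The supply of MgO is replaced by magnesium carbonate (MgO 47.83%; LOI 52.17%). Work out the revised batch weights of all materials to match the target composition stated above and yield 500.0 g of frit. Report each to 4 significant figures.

Revised batch per 500.0 g frit:
  magnesium carbonate: 162.1 g
  Mg3Si4O10(OH)2: 316.0 g
  lead monoxide: 73.87 g
  lithium carbonate: 57.45 g
  ZrSiO4: 25.54 g
Total batch = 635.0 g; LOI loss = 135.0 g

The working math carries full float precision in every operation — intermediates are printed rounded to 4 significant digits in the printout — exactly one rounding goes into every reported figure; derived quantities are carried in exact precision (five oxide percentages, yield, glass mass, LOI, the totals) starting from the weights on 500.0 g of glass as written in either problem or answer.
Target masses of each oxide per 500.0 g frit:
  Li2O: 4.660% × 500.0 = 23.30 g
  PbO: 14.76% × 500.0 = 73.80 g
  MgO: 35.47% × 500.0 = 177.4 g
  SiO2: 41.66% × 500.0 = 208.3 g
  ZrO2: 3.451% × 500.0 = 17.26 g
A balance pass over the oxides, applying the batch weights above, versus the basis set out (sum by sum, the targets are met once rounding is allowed for):
  Li2O: 57.45·0.4056 = 23.30 g (target 23.30 g)
  PbO: 73.87·0.9990 = 73.80 g (target 73.80 g)
  MgO: 162.1·0.4783 + 316.0·0.3158 = 177.3 g (target 177.4 g)
  SiO2: 316.0·0.6330 + 25.54·0.3233 = 208.3 g (target 208.3 g)
  ZrO2: 25.54·0.6757 = 17.26 g (target 17.26 g)
Glass-mass bookkeeping: Σ batch − LOI loss = 500.0 g (the targets, summed, come to 500.0 g; against the stated basis, 500.0 g — gaps are rounding artifacts).
Batch grand total — Σ batch = 635.0 g; ignition loss, Σ(batch × LOI) = 135.0 g; yield: glass divided by total = 78.74%.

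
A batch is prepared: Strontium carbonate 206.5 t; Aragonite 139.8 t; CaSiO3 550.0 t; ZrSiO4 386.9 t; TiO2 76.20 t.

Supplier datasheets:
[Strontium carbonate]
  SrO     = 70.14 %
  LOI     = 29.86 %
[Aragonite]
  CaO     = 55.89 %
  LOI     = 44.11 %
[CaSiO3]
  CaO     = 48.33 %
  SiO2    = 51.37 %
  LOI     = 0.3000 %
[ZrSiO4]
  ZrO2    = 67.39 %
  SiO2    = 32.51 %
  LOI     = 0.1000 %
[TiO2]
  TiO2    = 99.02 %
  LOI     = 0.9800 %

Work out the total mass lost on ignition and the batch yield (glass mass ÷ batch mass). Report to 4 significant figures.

LOI loss = 126.1 t; glass = 1233 t; yield = 90.72%

The working math holds full precision through every step. The intermediate values are printed (rounded to 4 significant digits) between the steps — each reported figure carries a single rounding; the derived quantities (LOI, five oxide percentages, glass mass, totals, yield) are re-derived using the weight values on 1233 t of glass at full float precision as they appear in question or answer.
Each material's LOI contribution:
  Strontium carbonate: 206.5 × 0.2986 = 61.66 t
  Aragonite: 139.8 × 0.4411 = 61.67 t
  CaSiO3: 550.0 × 0.003000 = 1.650 t
  ZrSiO4: 386.9 × 0.001000 = 0.3869 t
  TiO2: 76.20 × 0.009800 = 0.7468 t
Total LOI = 126.1 t
Glass = batch − LOI = 1359 − 126.1 = 1233 t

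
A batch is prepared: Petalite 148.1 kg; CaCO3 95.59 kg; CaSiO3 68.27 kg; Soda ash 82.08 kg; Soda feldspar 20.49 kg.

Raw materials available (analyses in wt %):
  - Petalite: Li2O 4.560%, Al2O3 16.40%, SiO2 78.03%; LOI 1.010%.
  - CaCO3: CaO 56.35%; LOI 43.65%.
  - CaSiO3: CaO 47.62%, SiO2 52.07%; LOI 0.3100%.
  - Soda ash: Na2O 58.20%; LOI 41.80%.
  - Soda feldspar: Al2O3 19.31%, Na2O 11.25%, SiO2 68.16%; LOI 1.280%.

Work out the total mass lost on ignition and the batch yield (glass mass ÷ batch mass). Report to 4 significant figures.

All arithmetic runs at full float precision at every stage. The intermediate values are displayed (rounded to 4 significant figures) between the steps; a single rounding finalizes every reported value — all derived quantities, which include the yield, LOI, net glass mass, five oxide percentages, totals, are re-derived at full precision, as they appear in either problem or answer, from the weighed amounts at 336.5 kg of glass.
Each material's LOI contribution:
  Petalite: 148.1 × 0.01010 = 1.496 kg
  CaCO3: 95.59 × 0.4365 = 41.73 kg
  CaSiO3: 68.27 × 0.003100 = 0.2116 kg
  Soda ash: 82.08 × 0.4180 = 34.31 kg
  Soda feldspar: 20.49 × 0.01280 = 0.2623 kg
Total LOI = 78.00 kg
Glass = batch − LOI = 414.5 − 78.00 = 336.5 kg

LOI loss = 78.00 kg; glass = 336.5 kg; yield = 81.18%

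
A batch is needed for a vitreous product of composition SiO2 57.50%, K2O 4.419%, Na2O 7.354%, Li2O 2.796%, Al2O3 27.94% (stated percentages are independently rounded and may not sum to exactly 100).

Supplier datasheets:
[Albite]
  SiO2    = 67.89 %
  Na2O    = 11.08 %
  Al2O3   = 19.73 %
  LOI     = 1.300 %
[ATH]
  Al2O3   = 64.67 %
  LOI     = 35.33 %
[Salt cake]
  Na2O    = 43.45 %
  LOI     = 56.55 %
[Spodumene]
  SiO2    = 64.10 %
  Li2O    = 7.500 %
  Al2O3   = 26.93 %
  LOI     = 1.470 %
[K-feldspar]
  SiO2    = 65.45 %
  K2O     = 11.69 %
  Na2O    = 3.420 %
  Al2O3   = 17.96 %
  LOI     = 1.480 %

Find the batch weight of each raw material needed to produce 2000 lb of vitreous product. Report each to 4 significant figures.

Batch per 2000 lb vitreous product:
  Albite: 261.1 lb
  ATH: 264.0 lb
  Salt cake: 212.4 lb
  Spodumene: 745.6 lb
  K-feldspar: 756.0 lb
Total batch = 2239 lb; LOI loss = 238.9 lb; yield = 89.33%

Exact precision is kept in every operation; working values are displayed rounded to four significant digits when written out. Each reported figure is rounded once only — derived quantities (the yield, ignition loss, the five compositions, net glass mass, totals) are carried at full float precision from the weighed amounts for 2000 lb of glass exactly as printed in the problem or the answer.
The oxide mass targets at 2000 lb vitreous product:
  SiO2: 57.50% × 2000 = 1150 lb
  K2O: 4.419% × 2000 = 88.38 lb
  Na2O: 7.354% × 2000 = 147.1 lb
  Li2O: 2.796% × 2000 = 55.92 lb
  Al2O3: 27.94% × 2000 = 558.8 lb
Checking each oxide sum per the reported batch figures, per the basis as stated (each sum matches its target mass once rounding is allowed for):
  SiO2: 261.1·0.6789 + 745.6·0.6410 + 756.0·0.6545 = 1150 lb (target 1150 lb)
  K2O: 756.0·0.1169 = 88.38 lb (target 88.38 lb)
  Na2O: 261.1·0.1108 + 212.4·0.4345 + 756.0·0.03420 = 147.1 lb (target 147.1 lb)
  Li2O: 745.6·0.07500 = 55.92 lb (target 55.92 lb)
  Al2O3: 261.1·0.1973 + 264.0·0.6467 + 745.6·0.2693 + 756.0·0.1796 = 558.8 lb (target 558.8 lb)
Glass-mass bookkeeping: batch Σ − ignition loss = 2000 lb (targets for the oxides total 2000 lb; with the basis standing at 2000 lb — differing by rounding only).
Adding the batch up: Σ batch = 2239 lb; the LOI term Σ batch·LOI equals 238.9 lb; yield, glass over the total, = 89.33%.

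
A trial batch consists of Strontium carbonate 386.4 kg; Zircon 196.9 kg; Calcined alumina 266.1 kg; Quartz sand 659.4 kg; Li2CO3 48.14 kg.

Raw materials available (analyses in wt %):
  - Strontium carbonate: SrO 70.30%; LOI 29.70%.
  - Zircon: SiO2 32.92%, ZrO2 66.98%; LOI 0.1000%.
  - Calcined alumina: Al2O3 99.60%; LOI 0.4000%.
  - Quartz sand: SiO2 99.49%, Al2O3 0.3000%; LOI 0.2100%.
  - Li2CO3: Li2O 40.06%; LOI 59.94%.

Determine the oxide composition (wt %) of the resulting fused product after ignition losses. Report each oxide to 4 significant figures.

Mid-chain values are shown, rounded to 4 significant digits, on the page. All arithmetic maintains full float precision in all steps — exactly one rounding lands on every reported number. The derived quantities are carried in exact precision (ignition loss, the five compositions, the totals, net glass mass, the yield) starting from the weights on 1411 kg of glass as quoted within question or answer.
Per-oxide mass from batch:
  Li2O: 48.14·0.4006 = 19.28 kg
  SrO: 386.4·0.7030 = 271.6 kg
  SiO2: 196.9·0.3292 + 659.4·0.9949 = 720.9 kg
  ZrO2: 196.9·0.6698 = 131.9 kg
  Al2O3: 266.1·0.9960 + 659.4·0.003000 = 267.0 kg
LOI: 386.4·0.2970 + 196.9·0.001000 + 266.1·0.004000 + 659.4·0.002100 + 48.14·0.5994 = 146.3 kg
Net of LOI, the glass mass = 1557 − 146.3 = 1411 kg (consistent with Σ oxide mass)
each wt % is 100 × oxide ÷ glass

Glass mass = 1411 kg (batch 1557 − LOI 146.3).
Composition: Li2O 1.367%, SrO 19.26%, SiO2 51.10%, ZrO2 9.349%, Al2O3 18.93%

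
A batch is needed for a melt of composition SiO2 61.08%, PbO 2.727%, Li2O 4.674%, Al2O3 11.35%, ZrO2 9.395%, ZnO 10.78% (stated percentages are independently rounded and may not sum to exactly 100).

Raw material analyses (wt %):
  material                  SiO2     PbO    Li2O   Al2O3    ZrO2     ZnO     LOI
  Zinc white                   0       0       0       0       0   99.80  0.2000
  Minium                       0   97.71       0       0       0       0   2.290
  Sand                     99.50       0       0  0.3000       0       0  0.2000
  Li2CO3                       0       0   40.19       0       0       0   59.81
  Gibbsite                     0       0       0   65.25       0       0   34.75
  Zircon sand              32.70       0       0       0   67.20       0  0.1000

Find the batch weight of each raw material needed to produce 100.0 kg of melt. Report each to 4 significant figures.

All internal work carries full precision in all steps — the intermediate values are shown, rounded to four significant figures, at each printed step. Exactly one rounding is applied to every reported number. The derived quantities are carried from the weighed amounts for 100.0 kg of glass at exact precision (yield, the six compositions, totals, glass mass, LOI), exactly as printed in question or answer.
Target oxide masses per 100.0 kg melt:
  SiO2: 61.08% × 100.0 = 61.08 kg
  PbO: 2.727% × 100.0 = 2.727 kg
  Li2O: 4.674% × 100.0 = 4.674 kg
  Al2O3: 11.35% × 100.0 = 11.35 kg
  ZrO2: 9.395% × 100.0 = 9.395 kg
  ZnO: 10.78% × 100.0 = 10.78 kg
A balance pass over the oxides, per the reported batch figures, for the quoted basis mass (each sum matches its target mass modulo rounding of the values):
  SiO2: 56.79·0.9950 + 13.98·0.3270 = 61.08 kg (target 61.08 kg)
  PbO: 2.791·0.9771 = 2.727 kg (target 2.727 kg)
  Li2O: 11.63·0.4019 = 4.674 kg (target 4.674 kg)
  Al2O3: 56.79·0.003000 + 17.13·0.6525 = 11.35 kg (target 11.35 kg)
  ZrO2: 13.98·0.6720 = 9.395 kg (target 9.395 kg)
  ZnO: 10.80·0.9980 = 10.78 kg (target 10.78 kg)
Glass-mass sanity pass: total charge less LOI = 100.0 kg (the Σ of target masses is 100.0 kg; against the stated basis, 100.0 kg — gaps are rounding artifacts).
Total batch = Σ batch = 113.1 kg; Σ batch·LOI gives LOI loss = 13.12 kg; yield: glass divided by total = 88.40%.

Batch per 100.0 kg melt:
  Zinc white: 10.80 kg
  Minium: 2.791 kg
  Sand: 56.79 kg
  Li2CO3: 11.63 kg
  Gibbsite: 17.13 kg
  Zircon sand: 13.98 kg
Total batch = 113.1 kg; LOI loss = 13.12 kg; yield = 88.40%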